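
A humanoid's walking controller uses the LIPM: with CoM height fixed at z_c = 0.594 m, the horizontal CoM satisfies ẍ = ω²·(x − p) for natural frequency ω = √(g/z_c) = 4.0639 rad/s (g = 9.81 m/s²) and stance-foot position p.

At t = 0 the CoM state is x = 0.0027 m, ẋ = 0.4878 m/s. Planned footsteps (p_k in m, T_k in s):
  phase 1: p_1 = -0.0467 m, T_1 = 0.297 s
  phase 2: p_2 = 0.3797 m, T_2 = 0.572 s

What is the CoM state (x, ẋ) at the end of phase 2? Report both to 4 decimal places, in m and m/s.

x = 1.0737, ẋ = 2.9984

phase 1: p=-0.0467, T=0.297, ωT=1.206978, cosh=1.821233, sinh=1.522134; start (x,ẋ)=(0.002700, 0.487800) → end (x,ẋ)=(0.225974, 1.193976)
phase 2: p=0.3797, T=0.572, ωT=2.324551, cosh=5.159957, sinh=5.062130; start (x,ẋ)=(0.225974, 1.193976) → end (x,ẋ)=(1.073739, 2.998423)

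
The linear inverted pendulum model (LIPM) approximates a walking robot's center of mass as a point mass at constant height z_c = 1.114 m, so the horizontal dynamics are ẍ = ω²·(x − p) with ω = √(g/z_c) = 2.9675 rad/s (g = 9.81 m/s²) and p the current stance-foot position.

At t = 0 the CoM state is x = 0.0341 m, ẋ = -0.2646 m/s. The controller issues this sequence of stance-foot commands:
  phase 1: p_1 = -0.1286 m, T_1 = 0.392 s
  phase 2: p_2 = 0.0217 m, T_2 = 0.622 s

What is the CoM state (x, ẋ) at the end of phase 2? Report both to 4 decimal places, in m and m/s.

phase 1: p=-0.1286, T=0.392, ωT=1.163260, cosh=1.756408, sinh=1.443942; start (x,ẋ)=(0.034100, -0.264600) → end (x,ẋ)=(0.028417, 0.232407)
phase 2: p=0.0217, T=0.622, ωT=1.845785, cosh=3.245485, sinh=3.087584; start (x,ẋ)=(0.028417, 0.232407) → end (x,ẋ)=(0.285312, 0.815819)

x = 0.2853, ẋ = 0.8158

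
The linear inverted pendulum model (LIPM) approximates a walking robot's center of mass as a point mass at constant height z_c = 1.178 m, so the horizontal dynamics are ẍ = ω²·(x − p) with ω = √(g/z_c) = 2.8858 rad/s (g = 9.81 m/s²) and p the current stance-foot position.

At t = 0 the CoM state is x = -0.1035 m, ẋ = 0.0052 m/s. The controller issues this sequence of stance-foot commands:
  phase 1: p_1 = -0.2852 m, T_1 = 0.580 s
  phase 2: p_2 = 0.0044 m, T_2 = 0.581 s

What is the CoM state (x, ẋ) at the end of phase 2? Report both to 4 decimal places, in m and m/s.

phase 1: p=-0.2852, T=0.580, ωT=1.673764, cosh=2.759870, sinh=2.572330; start (x,ẋ)=(-0.103500, 0.005200) → end (x,ẋ)=(0.220904, 1.363152)
phase 2: p=0.0044, T=0.581, ωT=1.676650, cosh=2.767305, sinh=2.580305; start (x,ẋ)=(0.220904, 1.363152) → end (x,ẋ)=(1.822379, 5.384397)

x = 1.8224, ẋ = 5.3844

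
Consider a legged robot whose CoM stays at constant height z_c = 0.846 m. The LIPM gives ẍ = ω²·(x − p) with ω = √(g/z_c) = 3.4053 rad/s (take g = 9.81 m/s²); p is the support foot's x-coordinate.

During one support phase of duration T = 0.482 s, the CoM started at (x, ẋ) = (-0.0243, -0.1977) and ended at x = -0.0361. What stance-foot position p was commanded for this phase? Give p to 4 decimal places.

p = -0.1032

ωT = 3.4053·0.482 = 1.641355; cosh(ωT) = 2.677937, sinh(ωT) = 2.484220
x(T) = p + (x₀−p)·cosh(ωT) + (ẋ₀/ω)·sinh(ωT) ⇒ p·(1 − cosh) = x(T) − x₀·cosh − (ẋ₀/ω)·sinh
numerator   = -0.0361 − (-0.0243)·2.677937 − (-0.1977/3.4053)·2.484220 = 0.173199
denominator = 1 − 2.677937 = -1.677937
p = 0.173199 / -1.677937 = -0.1032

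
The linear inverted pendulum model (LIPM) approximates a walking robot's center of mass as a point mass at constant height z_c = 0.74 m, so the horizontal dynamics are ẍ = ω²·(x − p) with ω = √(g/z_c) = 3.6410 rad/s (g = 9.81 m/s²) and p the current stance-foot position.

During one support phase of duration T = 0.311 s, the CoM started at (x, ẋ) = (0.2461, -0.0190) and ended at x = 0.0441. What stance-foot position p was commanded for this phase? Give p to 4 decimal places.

p = 0.5194

ωT = 3.6410·0.311 = 1.132351; cosh(ωT) = 1.712609, sinh(ωT) = 1.390334
x(T) = p + (x₀−p)·cosh(ωT) + (ẋ₀/ω)·sinh(ωT) ⇒ p·(1 − cosh) = x(T) − x₀·cosh − (ẋ₀/ω)·sinh
numerator   = 0.0441 − (0.2461)·1.712609 − (-0.0190/3.6410)·1.390334 = -0.370118
denominator = 1 − 1.712609 = -0.712609
p = -0.370118 / -0.712609 = 0.5194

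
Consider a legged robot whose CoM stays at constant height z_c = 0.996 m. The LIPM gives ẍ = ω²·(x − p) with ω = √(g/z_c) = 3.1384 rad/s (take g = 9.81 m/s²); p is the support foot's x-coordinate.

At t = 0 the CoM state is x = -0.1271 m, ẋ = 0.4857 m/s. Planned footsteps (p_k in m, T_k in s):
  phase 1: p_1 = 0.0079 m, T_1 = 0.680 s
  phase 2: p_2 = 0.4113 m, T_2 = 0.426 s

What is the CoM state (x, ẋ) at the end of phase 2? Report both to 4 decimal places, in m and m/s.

x = -0.0963, ẋ = -1.2322

phase 1: p=0.0079, T=0.680, ωT=2.134112, cosh=4.283945, sinh=4.165595; start (x,ẋ)=(-0.127100, 0.485700) → end (x,ẋ)=(0.074237, 0.315816)
phase 2: p=0.4113, T=0.426, ωT=1.336958, cosh=2.035044, sinh=1.772401; start (x,ẋ)=(0.074237, 0.315816) → end (x,ẋ)=(-0.096283, -1.232217)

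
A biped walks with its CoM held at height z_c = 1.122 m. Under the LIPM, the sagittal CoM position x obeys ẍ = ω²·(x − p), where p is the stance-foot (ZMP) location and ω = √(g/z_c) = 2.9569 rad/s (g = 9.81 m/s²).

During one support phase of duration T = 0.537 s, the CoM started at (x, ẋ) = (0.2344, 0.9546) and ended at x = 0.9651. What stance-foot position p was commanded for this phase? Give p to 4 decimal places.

p = 0.2513

ωT = 2.9569·0.537 = 1.587855; cosh(ωT) = 2.548803, sinh(ωT) = 2.344440
x(T) = p + (x₀−p)·cosh(ωT) + (ẋ₀/ω)·sinh(ωT) ⇒ p·(1 − cosh) = x(T) − x₀·cosh − (ẋ₀/ω)·sinh
numerator   = 0.9651 − (0.2344)·2.548803 − (0.9546/2.9569)·2.344440 = -0.389214
denominator = 1 − 2.548803 = -1.548803
p = -0.389214 / -1.548803 = 0.2513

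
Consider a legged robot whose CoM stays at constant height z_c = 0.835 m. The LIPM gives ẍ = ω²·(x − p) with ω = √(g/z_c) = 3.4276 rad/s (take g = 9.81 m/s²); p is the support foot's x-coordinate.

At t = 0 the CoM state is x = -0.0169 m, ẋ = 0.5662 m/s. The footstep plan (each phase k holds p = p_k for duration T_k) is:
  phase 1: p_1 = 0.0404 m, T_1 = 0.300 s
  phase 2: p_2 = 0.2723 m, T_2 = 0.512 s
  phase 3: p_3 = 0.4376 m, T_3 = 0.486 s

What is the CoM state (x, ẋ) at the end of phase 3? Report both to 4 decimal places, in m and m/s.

phase 1: p=0.0404, T=0.300, ωT=1.028280, cosh=1.576937, sinh=1.219315; start (x,ẋ)=(-0.016900, 0.566200) → end (x,ẋ)=(0.151458, 0.653386)
phase 2: p=0.2723, T=0.512, ωT=1.754931, cosh=2.977984, sinh=2.805065; start (x,ẋ)=(0.151458, 0.653386) → end (x,ẋ)=(0.447151, 0.783925)
phase 3: p=0.4376, T=0.486, ωT=1.665814, cosh=2.739506, sinh=2.550469; start (x,ẋ)=(0.447151, 0.783925) → end (x,ẋ)=(1.047082, 2.231063)

x = 1.0471, ẋ = 2.2311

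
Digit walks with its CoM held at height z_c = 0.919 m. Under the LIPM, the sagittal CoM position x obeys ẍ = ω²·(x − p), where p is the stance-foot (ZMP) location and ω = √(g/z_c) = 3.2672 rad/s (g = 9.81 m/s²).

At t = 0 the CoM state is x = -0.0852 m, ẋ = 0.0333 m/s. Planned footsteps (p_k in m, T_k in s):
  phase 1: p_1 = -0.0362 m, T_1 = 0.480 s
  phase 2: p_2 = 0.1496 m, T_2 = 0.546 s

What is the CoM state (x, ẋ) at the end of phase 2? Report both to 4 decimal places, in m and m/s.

phase 1: p=-0.0362, T=0.480, ωT=1.568256, cosh=2.503341, sinh=2.294932; start (x,ẋ)=(-0.085200, 0.033300) → end (x,ẋ)=(-0.135473, -0.284041)
phase 2: p=0.1496, T=0.546, ωT=1.783891, cosh=3.060479, sinh=2.892496; start (x,ẋ)=(-0.135473, -0.284041) → end (x,ẋ)=(-0.974326, -3.563347)

x = -0.9743, ẋ = -3.5633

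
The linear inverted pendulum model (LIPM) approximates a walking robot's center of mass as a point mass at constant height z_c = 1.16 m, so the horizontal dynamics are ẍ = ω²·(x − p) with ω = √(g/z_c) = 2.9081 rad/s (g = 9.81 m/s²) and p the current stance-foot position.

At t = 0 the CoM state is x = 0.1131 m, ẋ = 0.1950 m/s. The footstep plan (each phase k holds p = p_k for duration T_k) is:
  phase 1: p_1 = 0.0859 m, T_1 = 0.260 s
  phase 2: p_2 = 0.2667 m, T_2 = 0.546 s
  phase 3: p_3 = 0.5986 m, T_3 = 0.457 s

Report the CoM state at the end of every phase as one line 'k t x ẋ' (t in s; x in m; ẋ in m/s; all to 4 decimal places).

1 0.2600 0.1769 0.3191
2 0.8060 0.2951 0.2013
3 1.2630 0.1069 -1.1431

phase 1: p=0.0859, T=0.260, ωT=0.756106, cosh=1.299729, sinh=0.830237; start (x,ẋ)=(0.113100, 0.195000) → end (x,ẋ)=(0.176923, 0.319119)
phase 2: p=0.2667, T=0.546, ωT=1.587823, cosh=2.548727, sinh=2.344356; start (x,ẋ)=(0.176923, 0.319119) → end (x,ẋ)=(0.295141, 0.201285)
phase 3: p=0.5986, T=0.457, ωT=1.329002, cosh=2.021006, sinh=1.756265; start (x,ẋ)=(0.295141, 0.201285) → end (x,ẋ)=(0.106868, -1.143087)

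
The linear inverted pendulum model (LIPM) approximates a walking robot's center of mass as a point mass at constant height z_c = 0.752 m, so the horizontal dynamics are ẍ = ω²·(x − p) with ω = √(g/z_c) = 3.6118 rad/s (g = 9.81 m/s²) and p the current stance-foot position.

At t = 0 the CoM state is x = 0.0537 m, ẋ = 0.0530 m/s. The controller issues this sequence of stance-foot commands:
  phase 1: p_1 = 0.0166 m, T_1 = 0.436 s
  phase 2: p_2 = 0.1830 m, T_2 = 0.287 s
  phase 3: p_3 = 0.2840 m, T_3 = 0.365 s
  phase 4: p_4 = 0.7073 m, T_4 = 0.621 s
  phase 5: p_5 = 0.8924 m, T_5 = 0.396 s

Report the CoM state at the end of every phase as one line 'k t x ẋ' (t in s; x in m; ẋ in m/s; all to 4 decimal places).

phase 1: p=0.0166, T=0.436, ωT=1.574745, cosh=2.518285, sinh=2.311224; start (x,ẋ)=(0.053700, 0.053000) → end (x,ẋ)=(0.143944, 0.443168)
phase 2: p=0.1830, T=0.287, ωT=1.036587, cosh=1.587120, sinh=1.232457; start (x,ẋ)=(0.143944, 0.443168) → end (x,ẋ)=(0.272235, 0.529505)
phase 3: p=0.2840, T=0.365, ωT=1.318307, cosh=2.002339, sinh=1.734751; start (x,ẋ)=(0.272235, 0.529505) → end (x,ẋ)=(0.514765, 0.986536)
phase 4: p=0.7073, T=0.621, ωT=2.242928, cosh=4.763510, sinh=4.657363; start (x,ẋ)=(0.514765, 0.986536) → end (x,ẋ)=(1.062280, 1.460649)
phase 5: p=0.8924, T=0.396, ωT=1.430273, cosh=2.209541, sinh=1.970298; start (x,ẋ)=(1.062280, 1.460649) → end (x,ẋ)=(2.064565, 4.436285)

1 0.4360 0.1439 0.4432
2 0.7230 0.2722 0.5295
3 1.0880 0.5148 0.9865
4 1.7090 1.0623 1.4606
5 2.1050 2.0646 4.4363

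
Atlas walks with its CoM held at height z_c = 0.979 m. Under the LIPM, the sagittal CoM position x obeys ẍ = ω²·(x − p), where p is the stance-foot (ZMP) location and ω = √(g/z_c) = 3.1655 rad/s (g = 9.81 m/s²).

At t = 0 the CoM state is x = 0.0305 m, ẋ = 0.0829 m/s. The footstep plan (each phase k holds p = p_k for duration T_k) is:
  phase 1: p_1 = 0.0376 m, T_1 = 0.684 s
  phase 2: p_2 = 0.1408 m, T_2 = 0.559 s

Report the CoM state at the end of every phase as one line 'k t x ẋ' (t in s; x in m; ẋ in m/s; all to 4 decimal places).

phase 1: p=0.0376, T=0.684, ωT=2.165202, cosh=4.415545, sinh=4.300818; start (x,ẋ)=(0.030500, 0.082900) → end (x,ẋ)=(0.118882, 0.269388)
phase 2: p=0.1408, T=0.559, ωT=1.769515, cosh=3.019210, sinh=2.848794; start (x,ẋ)=(0.118882, 0.269388) → end (x,ẋ)=(0.317061, 0.615684)

1 0.6840 0.1189 0.2694
2 1.2430 0.3171 0.6157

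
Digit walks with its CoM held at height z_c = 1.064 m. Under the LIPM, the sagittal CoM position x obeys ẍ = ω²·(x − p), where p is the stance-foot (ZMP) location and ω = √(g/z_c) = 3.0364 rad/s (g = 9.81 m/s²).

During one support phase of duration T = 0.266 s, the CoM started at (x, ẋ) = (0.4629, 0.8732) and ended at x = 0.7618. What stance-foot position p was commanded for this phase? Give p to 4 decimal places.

p = 0.3452

ωT = 3.0364·0.266 = 0.807682; cosh(ωT) = 1.344297, sinh(ωT) = 0.898407
x(T) = p + (x₀−p)·cosh(ωT) + (ẋ₀/ω)·sinh(ωT) ⇒ p·(1 − cosh) = x(T) − x₀·cosh − (ẋ₀/ω)·sinh
numerator   = 0.7618 − (0.4629)·1.344297 − (0.8732/3.0364)·0.898407 = -0.118837
denominator = 1 − 1.344297 = -0.344297
p = -0.118837 / -0.344297 = 0.3452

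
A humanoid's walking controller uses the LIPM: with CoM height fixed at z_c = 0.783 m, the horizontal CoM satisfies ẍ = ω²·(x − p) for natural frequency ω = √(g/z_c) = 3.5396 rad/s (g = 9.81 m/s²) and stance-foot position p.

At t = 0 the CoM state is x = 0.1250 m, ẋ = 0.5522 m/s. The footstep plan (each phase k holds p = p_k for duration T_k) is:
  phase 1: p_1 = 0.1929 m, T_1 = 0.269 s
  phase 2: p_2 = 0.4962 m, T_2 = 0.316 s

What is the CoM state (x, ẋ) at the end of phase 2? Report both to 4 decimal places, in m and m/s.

x = 0.3178, ẋ = -0.1808

phase 1: p=0.1929, T=0.269, ωT=0.952152, cosh=1.488595, sinh=1.102686; start (x,ẋ)=(0.125000, 0.552200) → end (x,ẋ)=(0.263850, 0.556984)
phase 2: p=0.4962, T=0.316, ωT=1.118514, cosh=1.693534, sinh=1.366768; start (x,ẋ)=(0.263850, 0.556984) → end (x,ẋ)=(0.317780, -0.180793)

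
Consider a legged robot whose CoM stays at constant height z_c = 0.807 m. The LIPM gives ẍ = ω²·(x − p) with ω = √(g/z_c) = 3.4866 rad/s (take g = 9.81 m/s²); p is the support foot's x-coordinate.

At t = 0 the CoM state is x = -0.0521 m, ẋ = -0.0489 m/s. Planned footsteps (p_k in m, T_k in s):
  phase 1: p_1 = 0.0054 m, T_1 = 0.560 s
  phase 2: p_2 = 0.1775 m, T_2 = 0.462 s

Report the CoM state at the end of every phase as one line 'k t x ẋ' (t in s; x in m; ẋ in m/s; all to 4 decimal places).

1 0.5600 -0.2497 -0.8678
2 1.0220 -1.5328 -5.8391

phase 1: p=0.0054, T=0.560, ωT=1.952496, cosh=3.594086, sinh=3.452167; start (x,ẋ)=(-0.052100, -0.048900) → end (x,ẋ)=(-0.249677, -0.867840)
phase 2: p=0.1775, T=0.462, ωT=1.610809, cosh=2.603294, sinh=2.403568; start (x,ẋ)=(-0.249677, -0.867840) → end (x,ẋ)=(-1.532832, -5.839104)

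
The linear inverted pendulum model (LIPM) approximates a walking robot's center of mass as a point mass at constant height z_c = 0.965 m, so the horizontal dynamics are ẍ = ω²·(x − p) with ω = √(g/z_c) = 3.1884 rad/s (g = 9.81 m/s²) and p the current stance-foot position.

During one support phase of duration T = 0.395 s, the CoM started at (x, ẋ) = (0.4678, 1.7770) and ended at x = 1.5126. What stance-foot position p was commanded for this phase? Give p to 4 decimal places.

ωT = 3.1884·0.395 = 1.259418; cosh(ωT) = 1.903595, sinh(ωT) = 1.619776
x(T) = p + (x₀−p)·cosh(ωT) + (ẋ₀/ω)·sinh(ωT) ⇒ p·(1 − cosh) = x(T) − x₀·cosh − (ẋ₀/ω)·sinh
numerator   = 1.5126 − (0.4678)·1.903595 − (1.7770/3.1884)·1.619776 = -0.280656
denominator = 1 − 1.903595 = -0.903595
p = -0.280656 / -0.903595 = 0.3106

p = 0.3106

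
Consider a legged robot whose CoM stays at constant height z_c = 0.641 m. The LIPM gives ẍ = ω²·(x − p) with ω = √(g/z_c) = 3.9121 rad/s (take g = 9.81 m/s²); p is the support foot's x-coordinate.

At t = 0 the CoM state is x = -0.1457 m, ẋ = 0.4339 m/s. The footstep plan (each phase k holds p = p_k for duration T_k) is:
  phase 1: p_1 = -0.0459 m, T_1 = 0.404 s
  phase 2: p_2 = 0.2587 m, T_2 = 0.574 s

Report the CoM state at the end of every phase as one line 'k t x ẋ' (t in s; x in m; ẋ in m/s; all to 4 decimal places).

phase 1: p=-0.0459, T=0.404, ωT=1.580488, cosh=2.531601, sinh=2.325727; start (x,ẋ)=(-0.145700, 0.433900) → end (x,ẋ)=(-0.040602, 0.190434)
phase 2: p=0.2587, T=0.574, ωT=2.245545, cosh=4.775718, sinh=4.669848; start (x,ẋ)=(-0.040602, 0.190434) → end (x,ẋ)=(-0.943363, -4.558465)

1 0.4040 -0.0406 0.1904
2 0.9780 -0.9434 -4.5585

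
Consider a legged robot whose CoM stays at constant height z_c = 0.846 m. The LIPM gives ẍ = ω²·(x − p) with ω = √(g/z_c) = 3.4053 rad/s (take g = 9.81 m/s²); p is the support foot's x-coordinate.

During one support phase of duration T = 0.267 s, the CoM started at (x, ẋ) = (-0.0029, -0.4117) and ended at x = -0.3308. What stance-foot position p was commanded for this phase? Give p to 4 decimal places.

ωT = 3.4053·0.267 = 0.909215; cosh(ωT) = 1.442607, sinh(ωT) = 1.039767
x(T) = p + (x₀−p)·cosh(ωT) + (ẋ₀/ω)·sinh(ωT) ⇒ p·(1 − cosh) = x(T) − x₀·cosh − (ẋ₀/ω)·sinh
numerator   = -0.3308 − (-0.0029)·1.442607 − (-0.4117/3.4053)·1.039767 = -0.200909
denominator = 1 − 1.442607 = -0.442607
p = -0.200909 / -0.442607 = 0.4539

p = 0.4539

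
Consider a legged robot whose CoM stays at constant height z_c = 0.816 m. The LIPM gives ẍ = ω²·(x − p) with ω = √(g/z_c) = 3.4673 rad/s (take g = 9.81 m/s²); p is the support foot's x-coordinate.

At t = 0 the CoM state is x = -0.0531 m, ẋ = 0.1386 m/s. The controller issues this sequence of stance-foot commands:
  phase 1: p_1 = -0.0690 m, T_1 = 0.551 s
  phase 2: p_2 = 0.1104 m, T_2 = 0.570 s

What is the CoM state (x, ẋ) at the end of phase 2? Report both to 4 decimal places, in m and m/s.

x = 0.8125, ẋ = 2.5223

phase 1: p=-0.0690, T=0.551, ωT=1.910482, cosh=3.452178, sinh=3.304169; start (x,ẋ)=(-0.053100, 0.138600) → end (x,ẋ)=(0.117969, 0.660631)
phase 2: p=0.1104, T=0.570, ωT=1.976361, cosh=3.677504, sinh=3.538931; start (x,ẋ)=(0.117969, 0.660631) → end (x,ẋ)=(0.812513, 2.522345)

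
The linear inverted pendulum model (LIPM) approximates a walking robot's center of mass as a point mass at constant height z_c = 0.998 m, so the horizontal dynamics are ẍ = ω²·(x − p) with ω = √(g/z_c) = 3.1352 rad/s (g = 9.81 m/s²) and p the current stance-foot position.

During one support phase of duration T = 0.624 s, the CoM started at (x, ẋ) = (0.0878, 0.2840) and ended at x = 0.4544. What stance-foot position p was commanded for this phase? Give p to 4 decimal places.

ωT = 3.1352·0.624 = 1.956365; cosh(ωT) = 3.607469, sinh(ωT) = 3.466098
x(T) = p + (x₀−p)·cosh(ωT) + (ẋ₀/ω)·sinh(ωT) ⇒ p·(1 − cosh) = x(T) − x₀·cosh − (ẋ₀/ω)·sinh
numerator   = 0.4544 − (0.0878)·3.607469 − (0.2840/3.1352)·3.466098 = -0.176310
denominator = 1 − 3.607469 = -2.607469
p = -0.176310 / -2.607469 = 0.0676

p = 0.0676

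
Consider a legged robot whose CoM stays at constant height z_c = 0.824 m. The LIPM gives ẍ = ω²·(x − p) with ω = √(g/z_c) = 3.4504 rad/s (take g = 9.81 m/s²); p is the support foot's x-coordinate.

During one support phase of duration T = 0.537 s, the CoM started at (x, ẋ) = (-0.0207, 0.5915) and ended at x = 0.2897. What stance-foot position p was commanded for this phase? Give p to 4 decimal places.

p = 0.0776

ωT = 3.4504·0.537 = 1.852865; cosh(ωT) = 3.267426, sinh(ωT) = 3.110639
x(T) = p + (x₀−p)·cosh(ωT) + (ẋ₀/ω)·sinh(ωT) ⇒ p·(1 − cosh) = x(T) − x₀·cosh − (ẋ₀/ω)·sinh
numerator   = 0.2897 − (-0.0207)·3.267426 − (0.5915/3.4504)·3.110639 = -0.175919
denominator = 1 − 3.267426 = -2.267426
p = -0.175919 / -2.267426 = 0.0776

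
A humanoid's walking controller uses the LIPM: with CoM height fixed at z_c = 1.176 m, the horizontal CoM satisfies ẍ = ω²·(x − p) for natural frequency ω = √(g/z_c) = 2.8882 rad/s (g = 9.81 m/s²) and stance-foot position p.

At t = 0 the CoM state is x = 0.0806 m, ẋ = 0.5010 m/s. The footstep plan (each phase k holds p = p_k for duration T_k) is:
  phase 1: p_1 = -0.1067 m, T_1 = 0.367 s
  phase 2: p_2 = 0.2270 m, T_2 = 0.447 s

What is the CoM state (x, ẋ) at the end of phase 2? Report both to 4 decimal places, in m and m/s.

x = 1.4683, ẋ = 3.8464

phase 1: p=-0.1067, T=0.367, ωT=1.059969, cosh=1.616375, sinh=1.269908; start (x,ẋ)=(0.080600, 0.501000) → end (x,ẋ)=(0.416331, 1.496773)
phase 2: p=0.2270, T=0.447, ωT=1.291025, cosh=1.955751, sinh=1.680762; start (x,ẋ)=(0.416331, 1.496773) → end (x,ẋ)=(1.468318, 3.846399)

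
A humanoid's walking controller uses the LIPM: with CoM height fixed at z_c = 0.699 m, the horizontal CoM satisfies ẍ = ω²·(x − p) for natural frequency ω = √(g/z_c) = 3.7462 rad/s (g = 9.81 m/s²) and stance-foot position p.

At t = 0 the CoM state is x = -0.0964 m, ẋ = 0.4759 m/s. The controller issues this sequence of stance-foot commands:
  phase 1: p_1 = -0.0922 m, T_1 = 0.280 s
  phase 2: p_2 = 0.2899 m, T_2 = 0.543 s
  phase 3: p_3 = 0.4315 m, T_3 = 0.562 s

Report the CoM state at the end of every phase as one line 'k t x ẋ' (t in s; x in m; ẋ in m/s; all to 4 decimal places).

phase 1: p=-0.0922, T=0.280, ωT=1.048936, cosh=1.602461, sinh=1.252151; start (x,ẋ)=(-0.096400, 0.475900) → end (x,ẋ)=(0.060137, 0.742910)
phase 2: p=0.2899, T=0.543, ωT=2.034187, cosh=3.888409, sinh=3.757622; start (x,ẋ)=(0.060137, 0.742910) → end (x,ẋ)=(0.141663, -0.345589)
phase 3: p=0.4315, T=0.562, ωT=2.105364, cosh=4.165948, sinh=4.044146; start (x,ẋ)=(0.141663, -0.345589) → end (x,ẋ)=(-1.149020, -5.830786)

1 0.2800 0.0601 0.7429
2 0.8230 0.1417 -0.3456
3 1.3850 -1.1490 -5.8308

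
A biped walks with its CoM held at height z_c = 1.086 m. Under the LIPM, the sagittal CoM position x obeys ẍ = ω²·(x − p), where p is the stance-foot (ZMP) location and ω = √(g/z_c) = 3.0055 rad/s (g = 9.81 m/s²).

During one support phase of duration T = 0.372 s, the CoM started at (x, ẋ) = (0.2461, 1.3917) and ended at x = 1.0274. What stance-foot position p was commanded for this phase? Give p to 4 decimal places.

p = 0.0314

ωT = 3.0055·0.372 = 1.118046; cosh(ωT) = 1.692895, sinh(ωT) = 1.365977
x(T) = p + (x₀−p)·cosh(ωT) + (ẋ₀/ω)·sinh(ωT) ⇒ p·(1 − cosh) = x(T) − x₀·cosh − (ẋ₀/ω)·sinh
numerator   = 1.0274 − (0.2461)·1.692895 − (1.3917/3.0055)·1.365977 = -0.021738
denominator = 1 − 1.692895 = -0.692895
p = -0.021738 / -0.692895 = 0.0314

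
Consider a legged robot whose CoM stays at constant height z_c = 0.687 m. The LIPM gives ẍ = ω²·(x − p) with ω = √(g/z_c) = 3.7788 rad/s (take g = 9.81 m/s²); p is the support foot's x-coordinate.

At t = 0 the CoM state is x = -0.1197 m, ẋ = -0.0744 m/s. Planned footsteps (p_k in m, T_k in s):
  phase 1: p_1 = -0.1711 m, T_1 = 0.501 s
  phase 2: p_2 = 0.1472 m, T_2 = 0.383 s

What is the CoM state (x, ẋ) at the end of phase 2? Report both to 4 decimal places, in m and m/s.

phase 1: p=-0.1711, T=0.501, ωT=1.893179, cosh=3.395518, sinh=3.244926; start (x,ẋ)=(-0.119700, -0.074400) → end (x,ẋ)=(-0.060459, 0.377636)
phase 2: p=0.1472, T=0.383, ωT=1.447280, cosh=2.243373, sinh=2.008164; start (x,ẋ)=(-0.060459, 0.377636) → end (x,ẋ)=(-0.117970, -0.728631)

x = -0.1180, ẋ = -0.7286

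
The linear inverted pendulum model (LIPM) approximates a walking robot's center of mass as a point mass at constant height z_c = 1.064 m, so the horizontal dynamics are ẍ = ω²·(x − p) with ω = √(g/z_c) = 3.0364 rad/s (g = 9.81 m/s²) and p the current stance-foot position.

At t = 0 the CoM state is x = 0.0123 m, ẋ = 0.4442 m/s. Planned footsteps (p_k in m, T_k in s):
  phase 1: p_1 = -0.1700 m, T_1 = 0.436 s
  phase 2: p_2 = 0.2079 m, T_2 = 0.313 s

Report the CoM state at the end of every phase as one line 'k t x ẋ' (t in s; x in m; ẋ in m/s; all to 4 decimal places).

phase 1: p=-0.1700, T=0.436, ωT=1.323870, cosh=2.012021, sinh=1.745917; start (x,ẋ)=(0.012300, 0.444200) → end (x,ẋ)=(0.452205, 1.860167)
phase 2: p=0.2079, T=0.313, ωT=0.950393, cosh=1.486658, sinh=1.100069; start (x,ẋ)=(0.452205, 1.860167) → end (x,ẋ)=(1.245024, 3.581470)

1 0.4360 0.4522 1.8602
2 0.7490 1.2450 3.5815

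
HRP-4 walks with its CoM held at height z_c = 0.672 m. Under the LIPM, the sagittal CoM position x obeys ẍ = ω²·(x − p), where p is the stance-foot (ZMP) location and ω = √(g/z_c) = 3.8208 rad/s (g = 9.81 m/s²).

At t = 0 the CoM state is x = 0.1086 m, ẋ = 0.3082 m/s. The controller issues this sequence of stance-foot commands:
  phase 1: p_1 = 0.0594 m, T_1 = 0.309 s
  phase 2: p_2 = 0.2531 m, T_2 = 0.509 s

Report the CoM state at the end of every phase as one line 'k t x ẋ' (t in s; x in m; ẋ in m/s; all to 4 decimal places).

1 0.3090 0.2660 0.8263
2 0.8180 1.0398 3.1170

phase 1: p=0.0594, T=0.309, ωT=1.180627, cosh=1.781751, sinh=1.474665; start (x,ẋ)=(0.108600, 0.308200) → end (x,ẋ)=(0.266014, 0.826348)
phase 2: p=0.2531, T=0.509, ωT=1.944787, cosh=3.567581, sinh=3.424563; start (x,ẋ)=(0.266014, 0.826348) → end (x,ẋ)=(1.039824, 3.117040)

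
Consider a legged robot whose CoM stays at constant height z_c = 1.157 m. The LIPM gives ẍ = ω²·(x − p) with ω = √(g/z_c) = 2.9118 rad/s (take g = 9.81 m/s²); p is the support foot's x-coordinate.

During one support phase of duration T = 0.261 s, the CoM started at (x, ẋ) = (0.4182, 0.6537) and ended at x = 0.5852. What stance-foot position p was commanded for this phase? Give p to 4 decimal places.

p = 0.4859

ωT = 2.9118·0.261 = 0.759980; cosh(ωT) = 1.302954, sinh(ωT) = 0.835279
x(T) = p + (x₀−p)·cosh(ωT) + (ẋ₀/ω)·sinh(ωT) ⇒ p·(1 − cosh) = x(T) − x₀·cosh − (ẋ₀/ω)·sinh
numerator   = 0.5852 − (0.4182)·1.302954 − (0.6537/2.9118)·0.835279 = -0.147216
denominator = 1 − 1.302954 = -0.302954
p = -0.147216 / -0.302954 = 0.4859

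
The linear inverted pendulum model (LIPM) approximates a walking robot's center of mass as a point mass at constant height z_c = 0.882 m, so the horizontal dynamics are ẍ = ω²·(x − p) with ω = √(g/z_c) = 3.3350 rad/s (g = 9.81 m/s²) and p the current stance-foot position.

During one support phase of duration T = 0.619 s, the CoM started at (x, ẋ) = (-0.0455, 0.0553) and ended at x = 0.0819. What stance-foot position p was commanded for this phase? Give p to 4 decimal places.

p = -0.0665

ωT = 3.3350·0.619 = 2.064365; cosh(ωT) = 4.003596, sinh(ωT) = 3.876697
x(T) = p + (x₀−p)·cosh(ωT) + (ẋ₀/ω)·sinh(ωT) ⇒ p·(1 − cosh) = x(T) − x₀·cosh − (ẋ₀/ω)·sinh
numerator   = 0.0819 − (-0.0455)·4.003596 − (0.0553/3.3350)·3.876697 = 0.199781
denominator = 1 − 4.003596 = -3.003596
p = 0.199781 / -3.003596 = -0.0665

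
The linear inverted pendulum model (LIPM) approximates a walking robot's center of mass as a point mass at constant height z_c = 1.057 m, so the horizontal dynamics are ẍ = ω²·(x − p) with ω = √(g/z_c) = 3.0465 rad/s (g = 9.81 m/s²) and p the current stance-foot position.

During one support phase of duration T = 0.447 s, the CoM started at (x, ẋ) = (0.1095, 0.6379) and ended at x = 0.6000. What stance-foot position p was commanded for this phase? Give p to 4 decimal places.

p = 0.0088

ωT = 3.0465·0.447 = 1.361786; cosh(ωT) = 2.079680, sinh(ωT) = 1.823477
x(T) = p + (x₀−p)·cosh(ωT) + (ẋ₀/ω)·sinh(ωT) ⇒ p·(1 − cosh) = x(T) − x₀·cosh − (ẋ₀/ω)·sinh
numerator   = 0.6000 − (0.1095)·2.079680 − (0.6379/3.0465)·1.823477 = -0.009539
denominator = 1 − 2.079680 = -1.079680
p = -0.009539 / -1.079680 = 0.0088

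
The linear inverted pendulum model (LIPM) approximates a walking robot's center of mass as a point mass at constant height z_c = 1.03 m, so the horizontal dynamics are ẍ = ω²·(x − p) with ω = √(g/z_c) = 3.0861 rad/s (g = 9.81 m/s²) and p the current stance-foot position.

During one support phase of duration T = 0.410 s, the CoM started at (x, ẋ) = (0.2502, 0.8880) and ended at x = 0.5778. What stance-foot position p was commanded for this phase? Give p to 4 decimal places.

p = 0.4054

ωT = 3.0861·0.410 = 1.265301; cosh(ωT) = 1.913157, sinh(ωT) = 1.631003
x(T) = p + (x₀−p)·cosh(ωT) + (ẋ₀/ω)·sinh(ωT) ⇒ p·(1 − cosh) = x(T) − x₀·cosh − (ẋ₀/ω)·sinh
numerator   = 0.5778 − (0.2502)·1.913157 − (0.8880/3.0861)·1.631003 = -0.370179
denominator = 1 − 1.913157 = -0.913157
p = -0.370179 / -0.913157 = 0.4054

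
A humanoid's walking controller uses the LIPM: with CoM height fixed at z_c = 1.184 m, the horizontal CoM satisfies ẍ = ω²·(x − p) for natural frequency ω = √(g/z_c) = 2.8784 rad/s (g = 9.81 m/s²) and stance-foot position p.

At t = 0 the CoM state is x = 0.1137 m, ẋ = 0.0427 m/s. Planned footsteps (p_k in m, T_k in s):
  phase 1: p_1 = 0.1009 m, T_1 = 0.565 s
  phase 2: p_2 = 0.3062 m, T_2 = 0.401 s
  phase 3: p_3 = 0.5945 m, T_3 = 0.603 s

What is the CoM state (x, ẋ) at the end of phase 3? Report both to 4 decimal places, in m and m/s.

phase 1: p=0.1009, T=0.565, ωT=1.626296, cosh=2.640831, sinh=2.444174; start (x,ẋ)=(0.113700, 0.042700) → end (x,ẋ)=(0.170961, 0.202815)
phase 2: p=0.3062, T=0.401, ωT=1.154238, cosh=1.743452, sinh=1.428155; start (x,ẋ)=(0.170961, 0.202815) → end (x,ẋ)=(0.171047, -0.202341)
phase 3: p=0.5945, T=0.603, ωT=1.735675, cosh=2.924519, sinh=2.748238; start (x,ẋ)=(0.171047, -0.202341) → end (x,ẋ)=(-0.837088, -3.941489)

x = -0.8371, ẋ = -3.9415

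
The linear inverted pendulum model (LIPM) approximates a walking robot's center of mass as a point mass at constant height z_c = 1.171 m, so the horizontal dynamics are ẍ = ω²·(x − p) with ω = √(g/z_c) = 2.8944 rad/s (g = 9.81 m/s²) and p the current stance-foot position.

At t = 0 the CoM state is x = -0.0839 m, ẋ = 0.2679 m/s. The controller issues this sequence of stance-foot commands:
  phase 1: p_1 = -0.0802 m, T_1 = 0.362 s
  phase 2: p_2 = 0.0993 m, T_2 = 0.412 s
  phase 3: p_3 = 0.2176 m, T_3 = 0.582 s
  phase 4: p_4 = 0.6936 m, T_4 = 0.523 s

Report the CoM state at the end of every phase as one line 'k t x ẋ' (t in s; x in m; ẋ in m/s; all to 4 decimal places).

phase 1: p=-0.0802, T=0.362, ωT=1.047773, cosh=1.601006, sinh=1.250288; start (x,ẋ)=(-0.083900, 0.267900) → end (x,ẋ)=(0.029600, 0.415520)
phase 2: p=0.0993, T=0.412, ωT=1.192493, cosh=1.799375, sinh=1.495911; start (x,ẋ)=(0.029600, 0.415520) → end (x,ẋ)=(0.188637, 0.445893)
phase 3: p=0.2176, T=0.582, ωT=1.684541, cosh=2.787752, sinh=2.602223; start (x,ẋ)=(0.188637, 0.445893) → end (x,ẋ)=(0.537741, 1.024896)
phase 4: p=0.6936, T=0.523, ωT=1.513771, cosh=2.381956, sinh=2.161878; start (x,ẋ)=(0.537741, 1.024896) → end (x,ẋ)=(1.087864, 1.465997)

1 0.3620 0.0296 0.4155
2 0.7740 0.1886 0.4459
3 1.3560 0.5377 1.0249
4 1.8790 1.0879 1.4660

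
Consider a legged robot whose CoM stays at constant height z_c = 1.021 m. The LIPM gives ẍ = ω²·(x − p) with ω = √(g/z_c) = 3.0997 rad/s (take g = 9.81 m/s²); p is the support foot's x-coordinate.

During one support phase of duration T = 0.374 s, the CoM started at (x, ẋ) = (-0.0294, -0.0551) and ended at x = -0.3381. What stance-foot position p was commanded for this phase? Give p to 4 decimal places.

ωT = 3.0997·0.374 = 1.159288; cosh(ωT) = 1.750686, sinh(ωT) = 1.436976
x(T) = p + (x₀−p)·cosh(ωT) + (ẋ₀/ω)·sinh(ωT) ⇒ p·(1 − cosh) = x(T) − x₀·cosh − (ẋ₀/ω)·sinh
numerator   = -0.3381 − (-0.0294)·1.750686 − (-0.0551/3.0997)·1.436976 = -0.261086
denominator = 1 − 1.750686 = -0.750686
p = -0.261086 / -0.750686 = 0.3478

p = 0.3478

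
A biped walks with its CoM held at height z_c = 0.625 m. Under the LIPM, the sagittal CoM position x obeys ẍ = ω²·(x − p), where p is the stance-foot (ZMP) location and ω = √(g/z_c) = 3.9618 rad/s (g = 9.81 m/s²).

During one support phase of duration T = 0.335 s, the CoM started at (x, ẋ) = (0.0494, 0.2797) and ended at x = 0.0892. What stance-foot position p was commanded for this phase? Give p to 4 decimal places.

ωT = 3.9618·0.335 = 1.327203; cosh(ωT) = 2.017850, sinh(ωT) = 1.752632
x(T) = p + (x₀−p)·cosh(ωT) + (ẋ₀/ω)·sinh(ωT) ⇒ p·(1 − cosh) = x(T) − x₀·cosh − (ẋ₀/ω)·sinh
numerator   = 0.0892 − (0.0494)·2.017850 − (0.2797/3.9618)·1.752632 = -0.134216
denominator = 1 − 2.017850 = -1.017850
p = -0.134216 / -1.017850 = 0.1319

p = 0.1319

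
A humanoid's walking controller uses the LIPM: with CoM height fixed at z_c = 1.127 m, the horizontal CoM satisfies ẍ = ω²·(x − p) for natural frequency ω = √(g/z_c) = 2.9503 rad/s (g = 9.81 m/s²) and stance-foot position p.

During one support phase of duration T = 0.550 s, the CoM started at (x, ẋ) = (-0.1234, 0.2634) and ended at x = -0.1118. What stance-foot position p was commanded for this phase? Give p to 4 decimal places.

ωT = 2.9503·0.550 = 1.622665; cosh(ωT) = 2.631973, sinh(ωT) = 2.434601
x(T) = p + (x₀−p)·cosh(ωT) + (ẋ₀/ω)·sinh(ωT) ⇒ p·(1 − cosh) = x(T) − x₀·cosh − (ẋ₀/ω)·sinh
numerator   = -0.1118 − (-0.1234)·2.631973 − (0.2634/2.9503)·2.434601 = -0.004373
denominator = 1 − 2.631973 = -1.631973
p = -0.004373 / -1.631973 = 0.0027

p = 0.0027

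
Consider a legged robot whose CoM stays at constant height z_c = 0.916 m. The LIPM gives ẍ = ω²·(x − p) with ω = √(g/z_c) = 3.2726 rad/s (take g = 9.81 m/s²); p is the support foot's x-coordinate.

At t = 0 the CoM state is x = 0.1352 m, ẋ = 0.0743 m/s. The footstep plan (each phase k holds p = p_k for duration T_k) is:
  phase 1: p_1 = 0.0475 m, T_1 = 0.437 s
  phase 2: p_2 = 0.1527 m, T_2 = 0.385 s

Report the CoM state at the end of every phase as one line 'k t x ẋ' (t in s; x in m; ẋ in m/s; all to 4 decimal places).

1 0.4370 0.2860 0.7295
2 0.8220 0.7678 2.0963

phase 1: p=0.0475, T=0.437, ωT=1.430126, cosh=2.209253, sinh=1.969974; start (x,ẋ)=(0.135200, 0.074300) → end (x,ẋ)=(0.285977, 0.729544)
phase 2: p=0.1527, T=0.385, ωT=1.259951, cosh=1.904458, sinh=1.620790; start (x,ẋ)=(0.285977, 0.729544) → end (x,ẋ)=(0.767835, 2.096314)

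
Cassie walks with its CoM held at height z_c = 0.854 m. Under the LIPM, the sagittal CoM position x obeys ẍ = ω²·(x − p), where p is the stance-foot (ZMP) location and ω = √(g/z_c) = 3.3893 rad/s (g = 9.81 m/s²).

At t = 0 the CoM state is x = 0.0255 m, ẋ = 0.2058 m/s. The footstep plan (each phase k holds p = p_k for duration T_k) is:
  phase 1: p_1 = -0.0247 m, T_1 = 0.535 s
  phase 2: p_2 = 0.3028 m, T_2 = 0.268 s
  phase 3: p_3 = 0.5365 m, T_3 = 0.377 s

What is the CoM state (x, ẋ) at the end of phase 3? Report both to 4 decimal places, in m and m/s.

x = 1.6348, ẋ = 4.0686

phase 1: p=-0.0247, T=0.535, ωT=1.813276, cosh=3.146807, sinh=2.983688; start (x,ẋ)=(0.025500, 0.205800) → end (x,ẋ)=(0.314441, 1.155266)
phase 2: p=0.3028, T=0.268, ωT=0.908332, cosh=1.441690, sinh=1.038494; start (x,ẋ)=(0.314441, 1.155266) → end (x,ẋ)=(0.673560, 1.706508)
phase 3: p=0.5365, T=0.377, ωT=1.277766, cosh=1.933637, sinh=1.654978; start (x,ẋ)=(0.673560, 1.706508) → end (x,ẋ)=(1.634803, 4.068565)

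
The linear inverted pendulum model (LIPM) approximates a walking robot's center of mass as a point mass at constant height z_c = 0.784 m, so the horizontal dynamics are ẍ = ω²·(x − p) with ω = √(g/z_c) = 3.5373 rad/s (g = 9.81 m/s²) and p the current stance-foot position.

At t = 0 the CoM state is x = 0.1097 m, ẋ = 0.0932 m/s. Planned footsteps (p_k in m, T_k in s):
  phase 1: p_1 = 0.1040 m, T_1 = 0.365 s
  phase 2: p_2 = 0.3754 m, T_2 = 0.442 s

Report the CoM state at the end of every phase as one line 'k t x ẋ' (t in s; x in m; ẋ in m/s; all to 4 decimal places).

phase 1: p=0.1040, T=0.365, ωT=1.291114, cosh=1.955901, sinh=1.680937; start (x,ẋ)=(0.109700, 0.093200) → end (x,ẋ)=(0.159438, 0.216182)
phase 2: p=0.3754, T=0.442, ωT=1.563487, cosh=2.492423, sinh=2.283019; start (x,ẋ)=(0.159438, 0.216182) → end (x,ẋ)=(-0.023343, -1.205235)

1 0.3650 0.1594 0.2162
2 0.8070 -0.0233 -1.2052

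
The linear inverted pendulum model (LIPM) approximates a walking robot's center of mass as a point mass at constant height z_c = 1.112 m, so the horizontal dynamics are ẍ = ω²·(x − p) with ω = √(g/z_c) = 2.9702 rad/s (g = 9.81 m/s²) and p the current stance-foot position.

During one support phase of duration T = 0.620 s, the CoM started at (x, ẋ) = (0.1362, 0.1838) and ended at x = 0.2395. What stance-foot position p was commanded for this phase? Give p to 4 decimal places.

ωT = 2.9702·0.620 = 1.841524; cosh(ωT) = 3.232359, sinh(ωT) = 3.073783
x(T) = p + (x₀−p)·cosh(ωT) + (ẋ₀/ω)·sinh(ωT) ⇒ p·(1 − cosh) = x(T) − x₀·cosh − (ẋ₀/ω)·sinh
numerator   = 0.2395 − (0.1362)·3.232359 − (0.1838/2.9702)·3.073783 = -0.390957
denominator = 1 − 3.232359 = -2.232359
p = -0.390957 / -2.232359 = 0.1751

p = 0.1751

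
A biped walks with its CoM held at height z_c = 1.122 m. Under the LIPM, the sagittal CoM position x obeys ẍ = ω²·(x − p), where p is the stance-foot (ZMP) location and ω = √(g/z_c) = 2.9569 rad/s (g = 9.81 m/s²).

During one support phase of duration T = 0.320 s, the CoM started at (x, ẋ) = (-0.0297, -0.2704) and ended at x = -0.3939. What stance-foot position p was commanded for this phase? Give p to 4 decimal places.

ωT = 2.9569·0.320 = 0.946208; cosh(ωT) = 1.482067, sinh(ωT) = 1.093856
x(T) = p + (x₀−p)·cosh(ωT) + (ẋ₀/ω)·sinh(ωT) ⇒ p·(1 − cosh) = x(T) − x₀·cosh − (ẋ₀/ω)·sinh
numerator   = -0.3939 − (-0.0297)·1.482067 − (-0.2704/2.9569)·1.093856 = -0.249853
denominator = 1 − 1.482067 = -0.482067
p = -0.249853 / -0.482067 = 0.5183

p = 0.5183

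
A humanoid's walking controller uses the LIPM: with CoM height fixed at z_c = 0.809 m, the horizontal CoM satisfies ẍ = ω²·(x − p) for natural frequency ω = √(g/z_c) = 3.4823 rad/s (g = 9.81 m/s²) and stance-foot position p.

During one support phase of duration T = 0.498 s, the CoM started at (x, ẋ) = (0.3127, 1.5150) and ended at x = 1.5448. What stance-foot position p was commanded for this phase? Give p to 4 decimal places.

p = 0.2927

ωT = 3.4823·0.498 = 1.734185; cosh(ωT) = 2.920428, sinh(ωT) = 2.743884
x(T) = p + (x₀−p)·cosh(ωT) + (ẋ₀/ω)·sinh(ωT) ⇒ p·(1 − cosh) = x(T) − x₀·cosh − (ẋ₀/ω)·sinh
numerator   = 1.5448 − (0.3127)·2.920428 − (1.5150/3.4823)·2.743884 = -0.562164
denominator = 1 − 2.920428 = -1.920428
p = -0.562164 / -1.920428 = 0.2927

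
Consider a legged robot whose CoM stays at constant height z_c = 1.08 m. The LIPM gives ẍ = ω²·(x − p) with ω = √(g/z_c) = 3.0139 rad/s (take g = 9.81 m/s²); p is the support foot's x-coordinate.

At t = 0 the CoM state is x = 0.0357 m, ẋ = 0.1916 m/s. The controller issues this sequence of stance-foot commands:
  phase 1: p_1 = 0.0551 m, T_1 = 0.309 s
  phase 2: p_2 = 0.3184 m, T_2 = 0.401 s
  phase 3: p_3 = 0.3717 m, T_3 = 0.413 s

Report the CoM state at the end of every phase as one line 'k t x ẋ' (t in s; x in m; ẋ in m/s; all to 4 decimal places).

1 0.3090 0.0948 0.2182
2 0.7100 0.0210 -0.6298
3 1.1230 -0.6202 -2.8666

phase 1: p=0.0551, T=0.309, ωT=0.931295, cosh=1.465918, sinh=1.071875; start (x,ẋ)=(0.035700, 0.191600) → end (x,ẋ)=(0.094803, 0.218198)
phase 2: p=0.3184, T=0.401, ωT=1.208574, cosh=1.823664, sinh=1.525041; start (x,ẋ)=(0.094803, 0.218198) → end (x,ẋ)=(0.021042, -0.629806)
phase 3: p=0.3717, T=0.413, ωT=1.244741, cosh=1.880025, sinh=1.592009; start (x,ẋ)=(0.021042, -0.629806) → end (x,ẋ)=(-0.620224, -2.866564)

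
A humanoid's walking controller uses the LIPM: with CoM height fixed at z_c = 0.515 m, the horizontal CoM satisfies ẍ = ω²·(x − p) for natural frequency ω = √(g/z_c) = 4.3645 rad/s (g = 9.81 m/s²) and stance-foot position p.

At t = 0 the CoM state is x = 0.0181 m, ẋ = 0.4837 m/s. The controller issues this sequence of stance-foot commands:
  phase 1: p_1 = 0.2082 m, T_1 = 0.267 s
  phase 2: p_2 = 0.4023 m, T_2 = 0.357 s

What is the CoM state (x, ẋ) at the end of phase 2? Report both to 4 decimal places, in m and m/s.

x = -0.6928, ẋ = -4.5149

phase 1: p=0.2082, T=0.267, ωT=1.165321, cosh=1.759388, sinh=1.447566; start (x,ẋ)=(0.018100, 0.483700) → end (x,ẋ)=(0.034168, -0.350017)
phase 2: p=0.4023, T=0.357, ωT=1.558126, cosh=2.480222, sinh=2.269692; start (x,ẋ)=(0.034168, -0.350017) → end (x,ẋ)=(-0.692770, -4.514859)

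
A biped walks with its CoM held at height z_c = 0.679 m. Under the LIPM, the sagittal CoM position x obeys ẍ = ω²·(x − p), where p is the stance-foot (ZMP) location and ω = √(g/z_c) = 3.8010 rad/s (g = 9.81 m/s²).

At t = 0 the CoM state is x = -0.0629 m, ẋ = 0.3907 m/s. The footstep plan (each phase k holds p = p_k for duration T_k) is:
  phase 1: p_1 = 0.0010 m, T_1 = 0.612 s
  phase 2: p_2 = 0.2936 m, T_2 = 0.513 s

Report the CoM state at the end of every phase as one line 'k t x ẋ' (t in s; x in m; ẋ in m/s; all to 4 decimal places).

phase 1: p=0.0010, T=0.612, ωT=2.326212, cosh=5.168374, sinh=5.070709; start (x,ẋ)=(-0.062900, 0.390700) → end (x,ẋ)=(0.191953, 0.787690)
phase 2: p=0.2936, T=0.513, ωT=1.949913, cosh=3.585181, sinh=3.442895; start (x,ẋ)=(0.191953, 0.787690) → end (x,ẋ)=(0.642655, 1.493810)

1 0.6120 0.1920 0.7877
2 1.1250 0.6427 1.4938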